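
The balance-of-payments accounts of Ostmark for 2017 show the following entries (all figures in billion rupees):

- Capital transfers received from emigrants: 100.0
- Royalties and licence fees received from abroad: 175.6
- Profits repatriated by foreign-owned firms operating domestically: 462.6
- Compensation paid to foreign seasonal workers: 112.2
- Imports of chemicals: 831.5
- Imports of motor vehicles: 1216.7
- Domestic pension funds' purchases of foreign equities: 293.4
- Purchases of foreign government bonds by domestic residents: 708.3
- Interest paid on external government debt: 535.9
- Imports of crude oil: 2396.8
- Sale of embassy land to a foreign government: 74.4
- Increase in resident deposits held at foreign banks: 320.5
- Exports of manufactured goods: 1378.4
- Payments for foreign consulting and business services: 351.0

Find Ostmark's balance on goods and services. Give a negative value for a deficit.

Goods: 1378.4 - 2396.8 - 1216.7 - 831.5 = -3066.6
Services: -351.0 + 175.6 = -175.4
Trade balance = -3066.6 + (-175.4) = -3242.0
(Excluded from the trade balance — capital account: capital transfers received from emigrants 100.0, sale of embassy land to a foreign government 74.4; primary income: profits repatriated by foreign-owned firms operating domestically 462.6, compensation paid to foreign seasonal workers 112.2, interest paid on external government debt 535.9; financial account: domestic pension funds' purchases of foreign equities 293.4, purchases of foreign government bonds by domestic residents 708.3, increase in resident deposits held at foreign banks 320.5.)

-3242.0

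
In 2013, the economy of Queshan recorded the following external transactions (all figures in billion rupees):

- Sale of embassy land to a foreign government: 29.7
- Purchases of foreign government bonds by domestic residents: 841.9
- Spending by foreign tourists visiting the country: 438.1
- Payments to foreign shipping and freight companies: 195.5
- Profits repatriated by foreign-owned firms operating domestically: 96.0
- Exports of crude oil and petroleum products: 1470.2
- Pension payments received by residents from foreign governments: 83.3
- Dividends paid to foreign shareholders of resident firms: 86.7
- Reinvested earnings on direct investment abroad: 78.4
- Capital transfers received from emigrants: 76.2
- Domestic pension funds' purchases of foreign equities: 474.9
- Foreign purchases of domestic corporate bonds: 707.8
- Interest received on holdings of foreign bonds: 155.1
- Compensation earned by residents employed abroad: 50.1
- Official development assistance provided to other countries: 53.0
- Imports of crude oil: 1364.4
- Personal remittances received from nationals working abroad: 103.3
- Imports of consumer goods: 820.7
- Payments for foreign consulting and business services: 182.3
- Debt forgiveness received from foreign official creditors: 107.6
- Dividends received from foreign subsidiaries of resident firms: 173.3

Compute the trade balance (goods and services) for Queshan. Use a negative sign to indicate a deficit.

Goods: -1364.4 + 1470.2 - 820.7 = -714.9
Services: -195.5 - 182.3 + 438.1 = 60.3
Trade balance = -714.9 + 60.3 = -654.6
(Excluded from the trade balance — capital account: sale of embassy land to a foreign government 29.7, capital transfers received from emigrants 76.2, debt forgiveness received from foreign official creditors 107.6; financial account: purchases of foreign government bonds by domestic residents 841.9, domestic pension funds' purchases of foreign equities 474.9, foreign purchases of domestic corporate bonds 707.8; primary income: profits repatriated by foreign-owned firms operating domestically 96.0, dividends paid to foreign shareholders of resident firms 86.7, reinvested earnings on direct investment abroad 78.4, interest received on holdings of foreign bonds 155.1, compensation earned by residents employed abroad 50.1, dividends received from foreign subsidiaries of resident firms 173.3; secondary income: pension payments received by residents from foreign governments 83.3, official development assistance provided to other countries 53.0, personal remittances received from nationals working abroad 103.3.)

-654.6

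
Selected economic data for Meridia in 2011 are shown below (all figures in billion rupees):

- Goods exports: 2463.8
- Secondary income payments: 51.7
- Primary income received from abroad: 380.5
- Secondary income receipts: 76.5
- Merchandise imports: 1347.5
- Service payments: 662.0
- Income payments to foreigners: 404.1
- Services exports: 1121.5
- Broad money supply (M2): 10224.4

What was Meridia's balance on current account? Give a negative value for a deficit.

1577.0

Goods balance = 2463.8 - 1347.5 = 1116.3
Services balance = 1121.5 - 662.0 = 459.5
Trade balance (goods + services) = 1116.3 + 459.5 = 1575.8
Net primary income = 380.5 - 404.1 = -23.6
Net secondary income = 76.5 - 51.7 = 24.8
Current account = 1575.8 + (-23.6) + 24.8 = 1577.0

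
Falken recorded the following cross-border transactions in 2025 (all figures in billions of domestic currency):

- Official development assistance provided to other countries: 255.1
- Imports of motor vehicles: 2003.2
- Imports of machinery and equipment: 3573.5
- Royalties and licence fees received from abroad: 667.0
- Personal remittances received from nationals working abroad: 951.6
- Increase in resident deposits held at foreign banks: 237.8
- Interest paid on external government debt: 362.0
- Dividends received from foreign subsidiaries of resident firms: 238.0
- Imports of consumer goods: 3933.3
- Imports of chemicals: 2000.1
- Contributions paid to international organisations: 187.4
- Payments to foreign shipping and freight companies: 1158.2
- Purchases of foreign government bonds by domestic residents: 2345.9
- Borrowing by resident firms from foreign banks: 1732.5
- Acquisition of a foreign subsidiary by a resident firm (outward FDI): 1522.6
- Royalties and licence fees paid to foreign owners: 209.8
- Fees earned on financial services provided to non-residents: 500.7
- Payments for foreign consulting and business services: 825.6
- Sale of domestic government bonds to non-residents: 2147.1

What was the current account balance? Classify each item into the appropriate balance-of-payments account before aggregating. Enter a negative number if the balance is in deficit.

-12150.9

Goods: -2000.1 - 2003.2 - 3933.3 - 3573.5 = -11510.1
Services: -1158.2 + 667.0 - 825.6 - 209.8 + 500.7 = -1025.9
Primary income: 238.0 - 362.0 = -124.0
Secondary income: 951.6 - 255.1 - 187.4 = 509.1
Current account = (-11510.1) + (-1025.9) + (-124.0) + 509.1 = -12150.9
(Excluded from the current account — financial account: increase in resident deposits held at foreign banks 237.8, purchases of foreign government bonds by domestic residents 2345.9, borrowing by resident firms from foreign banks 1732.5, acquisition of a foreign subsidiary by a resident firm (outward FDI) 1522.6, sale of domestic government bonds to non-residents 2147.1.)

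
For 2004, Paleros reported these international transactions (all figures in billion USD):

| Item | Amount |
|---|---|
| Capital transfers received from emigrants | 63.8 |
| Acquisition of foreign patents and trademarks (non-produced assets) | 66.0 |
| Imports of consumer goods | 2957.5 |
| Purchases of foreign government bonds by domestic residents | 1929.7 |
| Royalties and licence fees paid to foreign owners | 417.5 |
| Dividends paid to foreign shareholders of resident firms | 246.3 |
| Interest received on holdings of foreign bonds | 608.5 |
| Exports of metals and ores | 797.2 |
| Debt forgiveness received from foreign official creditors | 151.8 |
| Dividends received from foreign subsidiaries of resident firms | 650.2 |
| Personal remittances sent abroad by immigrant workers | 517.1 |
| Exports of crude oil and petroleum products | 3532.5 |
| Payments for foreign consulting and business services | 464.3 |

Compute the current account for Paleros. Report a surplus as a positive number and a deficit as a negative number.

985.7

Goods: 797.2 - 2957.5 + 3532.5 = 1372.2
Services: -417.5 - 464.3 = -881.8
Primary income: -246.3 + 608.5 + 650.2 = 1012.4
Secondary income: -517.1
Current account = 1372.2 + (-881.8) + 1012.4 + (-517.1) = 985.7
(Excluded from the current account — capital account: capital transfers received from emigrants 63.8, acquisition of foreign patents and trademarks (non-produced assets) 66.0, debt forgiveness received from foreign official creditors 151.8; financial account: purchases of foreign government bonds by domestic residents 1929.7.)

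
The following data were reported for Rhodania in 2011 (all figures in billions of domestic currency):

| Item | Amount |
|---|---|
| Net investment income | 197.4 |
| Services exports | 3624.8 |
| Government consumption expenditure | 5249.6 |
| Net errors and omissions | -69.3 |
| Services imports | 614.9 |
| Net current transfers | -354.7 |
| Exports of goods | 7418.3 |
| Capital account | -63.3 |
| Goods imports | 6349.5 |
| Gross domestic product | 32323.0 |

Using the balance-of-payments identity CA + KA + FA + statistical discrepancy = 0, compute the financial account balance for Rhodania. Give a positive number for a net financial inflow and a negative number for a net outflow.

-3788.8

Goods balance = 7418.3 - 6349.5 = 1068.8
Services balance = 3624.8 - 614.9 = 3009.9
Trade balance (goods + services) = 1068.8 + 3009.9 = 4078.7
Net primary income = 197.4
Net secondary income = -354.7
Current account = 4078.7 + 197.4 + (-354.7) = 3921.4
Financial account = -(3921.4 + (-63.3) + (-69.3)) = -3788.8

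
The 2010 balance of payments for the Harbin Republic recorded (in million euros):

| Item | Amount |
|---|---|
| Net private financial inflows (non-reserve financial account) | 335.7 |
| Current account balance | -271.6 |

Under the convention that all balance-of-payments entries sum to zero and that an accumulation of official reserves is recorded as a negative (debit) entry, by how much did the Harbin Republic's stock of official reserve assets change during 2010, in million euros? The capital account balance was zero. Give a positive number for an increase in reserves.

Official reserve transactions balance = -((-271.6) + 335.7) = -64.1
An accumulation of reserves is recorded as a debit (negative entry), so the change in the stock of reserves is the negative of that balance.
Change in official reserves = -(-64.1) = 64.1

64.1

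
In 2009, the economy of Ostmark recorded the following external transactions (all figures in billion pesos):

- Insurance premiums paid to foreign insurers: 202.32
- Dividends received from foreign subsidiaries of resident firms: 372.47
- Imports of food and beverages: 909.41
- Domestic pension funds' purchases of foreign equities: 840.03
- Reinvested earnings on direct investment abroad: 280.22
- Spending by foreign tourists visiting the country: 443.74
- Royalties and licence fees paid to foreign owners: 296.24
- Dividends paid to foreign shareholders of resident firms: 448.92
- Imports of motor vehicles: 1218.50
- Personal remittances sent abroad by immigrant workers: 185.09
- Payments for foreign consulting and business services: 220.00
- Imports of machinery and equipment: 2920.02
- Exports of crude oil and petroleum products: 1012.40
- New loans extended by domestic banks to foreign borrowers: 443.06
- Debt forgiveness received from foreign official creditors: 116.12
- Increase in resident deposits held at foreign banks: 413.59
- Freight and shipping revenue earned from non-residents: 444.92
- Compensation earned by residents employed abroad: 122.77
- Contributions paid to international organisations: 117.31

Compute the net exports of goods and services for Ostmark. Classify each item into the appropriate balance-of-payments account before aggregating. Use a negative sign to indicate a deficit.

Goods: -909.41 - 2920.02 + 1012.40 - 1218.50 = -4035.53
Services: -202.32 + 444.92 - 220.00 + 443.74 - 296.24 = 170.10
Trade balance = -4035.53 + 170.10 = -3865.43
(Excluded from the trade balance — primary income: dividends received from foreign subsidiaries of resident firms 372.47, reinvested earnings on direct investment abroad 280.22, dividends paid to foreign shareholders of resident firms 448.92, compensation earned by residents employed abroad 122.77; financial account: domestic pension funds' purchases of foreign equities 840.03, new loans extended by domestic banks to foreign borrowers 443.06, increase in resident deposits held at foreign banks 413.59; secondary income: personal remittances sent abroad by immigrant workers 185.09, contributions paid to international organisations 117.31; capital account: debt forgiveness received from foreign official creditors 116.12.)

-3865.43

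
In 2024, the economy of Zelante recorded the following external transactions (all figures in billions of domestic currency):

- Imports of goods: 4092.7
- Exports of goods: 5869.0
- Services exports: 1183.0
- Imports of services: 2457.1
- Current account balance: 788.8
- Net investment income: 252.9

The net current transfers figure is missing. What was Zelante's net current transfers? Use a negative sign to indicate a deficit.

Current account = goods balance + services balance + net primary income + net secondary income
Sum of the known components = 755.1
Net current transfers = CA - (known components) = 788.8 - 755.1 = 33.7

33.7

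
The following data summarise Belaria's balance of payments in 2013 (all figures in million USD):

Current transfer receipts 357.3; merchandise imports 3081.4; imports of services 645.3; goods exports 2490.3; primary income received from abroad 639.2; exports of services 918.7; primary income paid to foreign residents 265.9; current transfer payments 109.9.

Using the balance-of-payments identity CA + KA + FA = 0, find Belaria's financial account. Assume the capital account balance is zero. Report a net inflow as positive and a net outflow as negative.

-303.0

Goods balance = 2490.3 - 3081.4 = -591.1
Services balance = 918.7 - 645.3 = 273.4
Trade balance (goods + services) = -591.1 + 273.4 = -317.7
Net primary income = 639.2 - 265.9 = 373.3
Net secondary income = 357.3 - 109.9 = 247.4
Current account = -317.7 + 373.3 + 247.4 = 303.0
Financial account = -(303.0) = -303.0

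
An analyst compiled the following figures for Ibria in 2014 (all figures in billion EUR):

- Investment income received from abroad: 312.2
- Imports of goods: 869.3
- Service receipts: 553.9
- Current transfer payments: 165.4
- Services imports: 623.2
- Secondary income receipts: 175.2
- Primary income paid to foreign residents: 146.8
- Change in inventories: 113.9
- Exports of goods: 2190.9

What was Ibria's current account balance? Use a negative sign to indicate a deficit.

1427.5

Goods balance = 2190.9 - 869.3 = 1321.6
Services balance = 553.9 - 623.2 = -69.3
Trade balance (goods + services) = 1321.6 + (-69.3) = 1252.3
Net primary income = 312.2 - 146.8 = 165.4
Net secondary income = 175.2 - 165.4 = 9.8
Current account = 1252.3 + 165.4 + 9.8 = 1427.5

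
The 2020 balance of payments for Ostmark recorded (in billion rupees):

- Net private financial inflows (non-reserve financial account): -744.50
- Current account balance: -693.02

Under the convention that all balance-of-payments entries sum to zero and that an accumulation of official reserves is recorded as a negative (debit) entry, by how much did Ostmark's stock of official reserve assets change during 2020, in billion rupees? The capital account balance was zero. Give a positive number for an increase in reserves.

Official reserve transactions balance = -((-693.02) + (-744.50)) = 1437.52
An accumulation of reserves is recorded as a debit (negative entry), so the change in the stock of reserves is the negative of that balance.
Change in official reserves = -(1437.52) = -1437.52

-1437.52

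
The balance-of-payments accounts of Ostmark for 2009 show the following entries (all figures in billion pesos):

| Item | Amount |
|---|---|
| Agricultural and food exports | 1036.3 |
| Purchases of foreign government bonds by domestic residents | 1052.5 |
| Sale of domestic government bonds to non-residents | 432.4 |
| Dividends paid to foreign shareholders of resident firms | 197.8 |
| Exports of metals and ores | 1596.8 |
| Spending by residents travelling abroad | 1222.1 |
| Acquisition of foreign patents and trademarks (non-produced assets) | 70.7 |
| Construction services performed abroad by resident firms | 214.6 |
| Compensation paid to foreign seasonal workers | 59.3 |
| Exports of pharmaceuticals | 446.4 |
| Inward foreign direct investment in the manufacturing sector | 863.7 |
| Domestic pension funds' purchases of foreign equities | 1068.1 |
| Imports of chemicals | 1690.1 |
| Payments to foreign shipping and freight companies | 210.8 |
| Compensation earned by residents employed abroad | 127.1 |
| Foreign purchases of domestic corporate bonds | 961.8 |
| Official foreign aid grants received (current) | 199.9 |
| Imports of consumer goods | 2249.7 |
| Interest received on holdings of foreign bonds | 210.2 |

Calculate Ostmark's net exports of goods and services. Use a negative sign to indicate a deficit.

Goods: -1690.1 + 1036.3 - 2249.7 + 1596.8 + 446.4 = -860.3
Services: -210.8 + 214.6 - 1222.1 = -1218.3
Trade balance = -860.3 + (-1218.3) = -2078.6
(Excluded from the trade balance — financial account: purchases of foreign government bonds by domestic residents 1052.5, sale of domestic government bonds to non-residents 432.4, inward foreign direct investment in the manufacturing sector 863.7, domestic pension funds' purchases of foreign equities 1068.1, foreign purchases of domestic corporate bonds 961.8; primary income: dividends paid to foreign shareholders of resident firms 197.8, compensation paid to foreign seasonal workers 59.3, compensation earned by residents employed abroad 127.1, interest received on holdings of foreign bonds 210.2; capital account: acquisition of foreign patents and trademarks (non-produced assets) 70.7; secondary income: official foreign aid grants received (current) 199.9.)

-2078.6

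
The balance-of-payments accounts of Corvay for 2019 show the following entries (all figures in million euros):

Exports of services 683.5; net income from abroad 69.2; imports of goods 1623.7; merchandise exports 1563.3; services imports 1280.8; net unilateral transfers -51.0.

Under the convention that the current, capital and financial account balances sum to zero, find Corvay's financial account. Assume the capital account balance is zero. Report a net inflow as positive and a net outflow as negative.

639.5

Goods balance = 1563.3 - 1623.7 = -60.4
Services balance = 683.5 - 1280.8 = -597.3
Trade balance (goods + services) = -60.4 + (-597.3) = -657.7
Net primary income = 69.2
Net secondary income = -51.0
Current account = -657.7 + 69.2 + (-51.0) = -639.5
Financial account = -(-639.5) = 639.5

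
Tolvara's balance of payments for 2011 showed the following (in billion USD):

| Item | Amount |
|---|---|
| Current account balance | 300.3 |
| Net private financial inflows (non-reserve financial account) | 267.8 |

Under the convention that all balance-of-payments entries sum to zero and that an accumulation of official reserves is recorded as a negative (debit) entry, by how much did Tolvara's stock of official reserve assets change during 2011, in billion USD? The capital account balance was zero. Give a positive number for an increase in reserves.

568.1

Official reserve transactions balance = -(300.3 + 267.8) = -568.1
An accumulation of reserves is recorded as a debit (negative entry), so the change in the stock of reserves is the negative of that balance.
Change in official reserves = -(-568.1) = 568.1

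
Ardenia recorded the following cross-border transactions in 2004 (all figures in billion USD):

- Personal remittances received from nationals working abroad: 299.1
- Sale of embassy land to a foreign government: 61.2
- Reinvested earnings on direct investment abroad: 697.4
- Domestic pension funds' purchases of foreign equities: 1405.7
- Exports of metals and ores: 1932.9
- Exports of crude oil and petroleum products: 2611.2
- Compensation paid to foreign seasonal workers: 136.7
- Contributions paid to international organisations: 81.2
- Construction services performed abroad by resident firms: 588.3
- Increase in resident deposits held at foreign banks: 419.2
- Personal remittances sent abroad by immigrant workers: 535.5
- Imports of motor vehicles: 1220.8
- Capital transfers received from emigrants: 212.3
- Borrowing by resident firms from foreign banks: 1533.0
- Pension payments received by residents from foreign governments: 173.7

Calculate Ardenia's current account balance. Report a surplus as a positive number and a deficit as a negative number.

Goods: 2611.2 + 1932.9 - 1220.8 = 3323.3
Services: 588.3
Primary income: 697.4 - 136.7 = 560.7
Secondary income: -81.2 - 535.5 + 299.1 + 173.7 = -143.9
Current account = 3323.3 + 588.3 + 560.7 + (-143.9) = 4328.4
(Excluded from the current account — capital account: sale of embassy land to a foreign government 61.2, capital transfers received from emigrants 212.3; financial account: domestic pension funds' purchases of foreign equities 1405.7, increase in resident deposits held at foreign banks 419.2, borrowing by resident firms from foreign banks 1533.0.)

4328.4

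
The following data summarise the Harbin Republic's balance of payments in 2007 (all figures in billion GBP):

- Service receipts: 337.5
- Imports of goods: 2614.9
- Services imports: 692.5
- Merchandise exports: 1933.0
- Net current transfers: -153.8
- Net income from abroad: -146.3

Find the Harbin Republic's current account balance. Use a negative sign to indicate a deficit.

Goods balance = 1933.0 - 2614.9 = -681.9
Services balance = 337.5 - 692.5 = -355.0
Trade balance (goods + services) = -681.9 + (-355.0) = -1036.9
Net primary income = -146.3
Net secondary income = -153.8
Current account = -1036.9 + (-146.3) + (-153.8) = -1337.0

-1337.0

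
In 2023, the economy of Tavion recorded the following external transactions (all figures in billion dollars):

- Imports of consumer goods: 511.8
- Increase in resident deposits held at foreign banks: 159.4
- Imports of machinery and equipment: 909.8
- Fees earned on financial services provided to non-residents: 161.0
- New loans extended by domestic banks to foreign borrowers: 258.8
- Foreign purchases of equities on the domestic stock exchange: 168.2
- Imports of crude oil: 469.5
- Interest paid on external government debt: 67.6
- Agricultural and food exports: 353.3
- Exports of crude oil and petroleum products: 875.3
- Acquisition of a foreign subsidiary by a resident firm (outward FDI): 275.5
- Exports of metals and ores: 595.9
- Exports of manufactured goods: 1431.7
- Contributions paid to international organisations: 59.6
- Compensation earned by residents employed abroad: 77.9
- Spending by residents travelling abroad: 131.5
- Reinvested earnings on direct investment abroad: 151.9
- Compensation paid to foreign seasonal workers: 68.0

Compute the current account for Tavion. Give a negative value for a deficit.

Goods: 595.9 + 875.3 - 909.8 + 353.3 - 469.5 + 1431.7 - 511.8 = 1365.1
Services: 161.0 - 131.5 = 29.5
Primary income: 77.9 - 68.0 + 151.9 - 67.6 = 94.2
Secondary income: -59.6
Current account = 1365.1 + 29.5 + 94.2 + (-59.6) = 1429.2
(Excluded from the current account — financial account: increase in resident deposits held at foreign banks 159.4, new loans extended by domestic banks to foreign borrowers 258.8, foreign purchases of equities on the domestic stock exchange 168.2, acquisition of a foreign subsidiary by a resident firm (outward FDI) 275.5.)

1429.2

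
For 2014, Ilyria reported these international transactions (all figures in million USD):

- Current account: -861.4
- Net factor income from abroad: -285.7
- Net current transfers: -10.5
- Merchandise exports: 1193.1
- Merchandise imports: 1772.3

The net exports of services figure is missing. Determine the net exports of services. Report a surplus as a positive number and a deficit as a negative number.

Current account = goods balance + services balance + net primary income + net secondary income
Sum of the known components = -875.4
Net exports of services = CA - (known components) = -861.4 - (-875.4) = 14.0

14.0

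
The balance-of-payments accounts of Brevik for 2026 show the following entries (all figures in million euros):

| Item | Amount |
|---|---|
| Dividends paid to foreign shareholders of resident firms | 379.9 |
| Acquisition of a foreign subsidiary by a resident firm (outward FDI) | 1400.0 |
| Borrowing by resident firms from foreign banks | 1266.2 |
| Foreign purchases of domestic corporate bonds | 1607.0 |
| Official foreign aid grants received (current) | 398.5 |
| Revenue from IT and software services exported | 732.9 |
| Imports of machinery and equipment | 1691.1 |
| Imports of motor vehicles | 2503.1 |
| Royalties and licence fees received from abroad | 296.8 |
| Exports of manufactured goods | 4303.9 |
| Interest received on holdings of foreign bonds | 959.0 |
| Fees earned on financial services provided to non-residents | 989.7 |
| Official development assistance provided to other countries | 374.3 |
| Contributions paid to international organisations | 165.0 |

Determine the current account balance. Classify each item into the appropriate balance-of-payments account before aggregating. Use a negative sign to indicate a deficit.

Goods: -2503.1 + 4303.9 - 1691.1 = 109.7
Services: 296.8 + 732.9 + 989.7 = 2019.4
Primary income: -379.9 + 959.0 = 579.1
Secondary income: -374.3 - 165.0 + 398.5 = -140.8
Current account = 109.7 + 2019.4 + 579.1 + (-140.8) = 2567.4
(Excluded from the current account — financial account: acquisition of a foreign subsidiary by a resident firm (outward FDI) 1400.0, borrowing by resident firms from foreign banks 1266.2, foreign purchases of domestic corporate bonds 1607.0.)

2567.4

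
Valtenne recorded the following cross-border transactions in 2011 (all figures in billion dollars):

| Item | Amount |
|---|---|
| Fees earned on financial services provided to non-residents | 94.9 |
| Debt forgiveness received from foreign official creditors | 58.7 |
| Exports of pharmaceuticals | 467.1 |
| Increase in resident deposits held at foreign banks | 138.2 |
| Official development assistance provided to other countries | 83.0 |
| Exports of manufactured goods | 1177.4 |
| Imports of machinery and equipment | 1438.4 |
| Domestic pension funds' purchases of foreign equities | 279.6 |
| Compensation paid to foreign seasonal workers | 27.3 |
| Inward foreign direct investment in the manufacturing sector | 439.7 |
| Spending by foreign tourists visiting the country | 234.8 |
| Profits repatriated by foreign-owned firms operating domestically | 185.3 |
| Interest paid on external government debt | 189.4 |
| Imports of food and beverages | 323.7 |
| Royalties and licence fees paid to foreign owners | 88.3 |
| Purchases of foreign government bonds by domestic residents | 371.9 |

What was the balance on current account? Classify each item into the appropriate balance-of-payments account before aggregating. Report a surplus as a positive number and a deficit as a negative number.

-361.2

Goods: -1438.4 + 1177.4 + 467.1 - 323.7 = -117.6
Services: 234.8 - 88.3 + 94.9 = 241.4
Primary income: -189.4 - 185.3 - 27.3 = -402.0
Secondary income: -83.0
Current account = (-117.6) + 241.4 + (-402.0) + (-83.0) = -361.2
(Excluded from the current account — capital account: debt forgiveness received from foreign official creditors 58.7; financial account: increase in resident deposits held at foreign banks 138.2, domestic pension funds' purchases of foreign equities 279.6, inward foreign direct investment in the manufacturing sector 439.7, purchases of foreign government bonds by domestic residents 371.9.)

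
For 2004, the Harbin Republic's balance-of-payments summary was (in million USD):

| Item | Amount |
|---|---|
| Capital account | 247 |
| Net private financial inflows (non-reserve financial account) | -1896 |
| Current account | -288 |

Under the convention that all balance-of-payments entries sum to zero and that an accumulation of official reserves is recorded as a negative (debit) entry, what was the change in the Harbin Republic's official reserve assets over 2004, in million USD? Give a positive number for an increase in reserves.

Official reserve transactions balance = -((-288) + 247 + (-1896)) = 1937
An accumulation of reserves is recorded as a debit (negative entry), so the change in the stock of reserves is the negative of that balance.
Change in official reserves = -(1937) = -1937

-1937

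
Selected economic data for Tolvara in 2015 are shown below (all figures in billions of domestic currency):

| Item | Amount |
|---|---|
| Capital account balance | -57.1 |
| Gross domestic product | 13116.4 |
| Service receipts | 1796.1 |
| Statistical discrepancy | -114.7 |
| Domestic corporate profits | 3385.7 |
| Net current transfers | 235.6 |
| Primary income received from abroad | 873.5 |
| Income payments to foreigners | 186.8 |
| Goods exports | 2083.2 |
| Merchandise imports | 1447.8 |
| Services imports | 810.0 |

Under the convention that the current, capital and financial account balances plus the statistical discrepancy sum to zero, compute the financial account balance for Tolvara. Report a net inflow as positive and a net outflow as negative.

-2372.0

Goods balance = 2083.2 - 1447.8 = 635.4
Services balance = 1796.1 - 810.0 = 986.1
Trade balance (goods + services) = 635.4 + 986.1 = 1621.5
Net primary income = 873.5 - 186.8 = 686.7
Net secondary income = 235.6
Current account = 1621.5 + 686.7 + 235.6 = 2543.8
Financial account = -(2543.8 + (-57.1) + (-114.7)) = -2372.0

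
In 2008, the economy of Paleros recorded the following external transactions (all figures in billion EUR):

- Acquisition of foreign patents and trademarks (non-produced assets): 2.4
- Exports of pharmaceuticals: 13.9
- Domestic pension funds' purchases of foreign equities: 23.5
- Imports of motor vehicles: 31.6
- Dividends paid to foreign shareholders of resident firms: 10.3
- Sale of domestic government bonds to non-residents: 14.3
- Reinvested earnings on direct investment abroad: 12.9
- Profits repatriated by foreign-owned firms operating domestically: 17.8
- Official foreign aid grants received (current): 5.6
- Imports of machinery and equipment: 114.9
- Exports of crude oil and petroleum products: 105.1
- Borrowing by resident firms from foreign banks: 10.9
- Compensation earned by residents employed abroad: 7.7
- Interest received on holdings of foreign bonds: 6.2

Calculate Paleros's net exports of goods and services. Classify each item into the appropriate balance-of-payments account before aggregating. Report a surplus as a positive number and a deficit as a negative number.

Goods: -31.6 + 105.1 - 114.9 + 13.9 = -27.5
Trade balance = -27.5 + 0.0 = -27.5
(Excluded from the trade balance — capital account: acquisition of foreign patents and trademarks (non-produced assets) 2.4; financial account: domestic pension funds' purchases of foreign equities 23.5, sale of domestic government bonds to non-residents 14.3, borrowing by resident firms from foreign banks 10.9; primary income: dividends paid to foreign shareholders of resident firms 10.3, reinvested earnings on direct investment abroad 12.9, profits repatriated by foreign-owned firms operating domestically 17.8, compensation earned by residents employed abroad 7.7, interest received on holdings of foreign bonds 6.2; secondary income: official foreign aid grants received (current) 5.6.)

-27.5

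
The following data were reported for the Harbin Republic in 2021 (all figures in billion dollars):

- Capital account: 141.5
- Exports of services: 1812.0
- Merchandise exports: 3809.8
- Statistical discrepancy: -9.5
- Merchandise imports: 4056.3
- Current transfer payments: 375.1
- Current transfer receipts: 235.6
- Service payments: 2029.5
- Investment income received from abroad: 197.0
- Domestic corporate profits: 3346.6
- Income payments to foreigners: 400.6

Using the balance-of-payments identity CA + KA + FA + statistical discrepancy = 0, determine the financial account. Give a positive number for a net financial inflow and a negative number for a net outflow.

Goods balance = 3809.8 - 4056.3 = -246.5
Services balance = 1812.0 - 2029.5 = -217.5
Trade balance (goods + services) = -246.5 + (-217.5) = -464.0
Net primary income = 197.0 - 400.6 = -203.6
Net secondary income = 235.6 - 375.1 = -139.5
Current account = -464.0 + (-203.6) + (-139.5) = -807.1
Financial account = -(-807.1 + 141.5 + (-9.5)) = 675.1

675.1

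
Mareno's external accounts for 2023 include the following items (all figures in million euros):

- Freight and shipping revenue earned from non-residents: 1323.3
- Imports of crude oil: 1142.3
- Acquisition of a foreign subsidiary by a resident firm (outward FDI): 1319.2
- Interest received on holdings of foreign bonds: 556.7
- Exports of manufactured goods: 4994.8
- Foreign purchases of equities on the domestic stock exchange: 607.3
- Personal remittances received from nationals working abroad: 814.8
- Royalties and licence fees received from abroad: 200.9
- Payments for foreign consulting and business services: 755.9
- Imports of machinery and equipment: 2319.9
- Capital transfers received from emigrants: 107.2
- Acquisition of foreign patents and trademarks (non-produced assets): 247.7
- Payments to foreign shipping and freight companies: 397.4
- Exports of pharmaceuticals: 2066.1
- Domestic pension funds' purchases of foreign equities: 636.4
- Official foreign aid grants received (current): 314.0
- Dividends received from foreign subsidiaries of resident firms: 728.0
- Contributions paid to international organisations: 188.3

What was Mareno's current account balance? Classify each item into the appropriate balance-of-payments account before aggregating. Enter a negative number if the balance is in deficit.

Goods: -1142.3 + 4994.8 + 2066.1 - 2319.9 = 3598.7
Services: -397.4 - 755.9 + 200.9 + 1323.3 = 370.9
Primary income: 728.0 + 556.7 = 1284.7
Secondary income: -188.3 + 814.8 + 314.0 = 940.5
Current account = 3598.7 + 370.9 + 1284.7 + 940.5 = 6194.8
(Excluded from the current account — financial account: acquisition of a foreign subsidiary by a resident firm (outward FDI) 1319.2, foreign purchases of equities on the domestic stock exchange 607.3, domestic pension funds' purchases of foreign equities 636.4; capital account: capital transfers received from emigrants 107.2, acquisition of foreign patents and trademarks (non-produced assets) 247.7.)

6194.8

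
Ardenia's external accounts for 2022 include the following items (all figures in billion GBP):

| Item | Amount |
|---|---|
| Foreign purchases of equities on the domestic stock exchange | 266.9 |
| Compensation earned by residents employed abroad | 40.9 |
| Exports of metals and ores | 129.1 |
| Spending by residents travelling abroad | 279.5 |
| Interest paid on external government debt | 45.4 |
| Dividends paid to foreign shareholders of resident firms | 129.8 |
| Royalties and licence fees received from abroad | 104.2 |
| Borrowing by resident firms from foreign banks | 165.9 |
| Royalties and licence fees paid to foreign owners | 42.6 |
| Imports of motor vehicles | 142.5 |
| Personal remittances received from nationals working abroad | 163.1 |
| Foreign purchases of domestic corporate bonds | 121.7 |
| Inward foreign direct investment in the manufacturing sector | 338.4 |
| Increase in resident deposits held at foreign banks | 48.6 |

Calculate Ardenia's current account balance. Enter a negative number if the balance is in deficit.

Goods: 129.1 - 142.5 = -13.4
Services: 104.2 - 42.6 - 279.5 = -217.9
Primary income: -45.4 + 40.9 - 129.8 = -134.3
Secondary income: 163.1
Current account = (-13.4) + (-217.9) + (-134.3) + 163.1 = -202.5
(Excluded from the current account — financial account: foreign purchases of equities on the domestic stock exchange 266.9, borrowing by resident firms from foreign banks 165.9, foreign purchases of domestic corporate bonds 121.7, inward foreign direct investment in the manufacturing sector 338.4, increase in resident deposits held at foreign banks 48.6.)

-202.5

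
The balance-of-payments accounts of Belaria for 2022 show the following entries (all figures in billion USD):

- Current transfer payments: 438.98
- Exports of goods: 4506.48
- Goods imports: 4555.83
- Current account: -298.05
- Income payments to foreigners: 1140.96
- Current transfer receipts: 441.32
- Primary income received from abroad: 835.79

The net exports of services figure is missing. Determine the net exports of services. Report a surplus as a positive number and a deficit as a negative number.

54.13

Current account = goods balance + services balance + net primary income + net secondary income
Sum of the known components = -352.18
Net exports of services = CA - (known components) = -298.05 - (-352.18) = 54.13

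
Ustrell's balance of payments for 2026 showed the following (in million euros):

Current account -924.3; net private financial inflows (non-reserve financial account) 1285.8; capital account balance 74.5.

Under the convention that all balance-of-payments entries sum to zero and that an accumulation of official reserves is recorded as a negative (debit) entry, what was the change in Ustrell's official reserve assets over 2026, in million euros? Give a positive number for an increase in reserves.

436.0

Official reserve transactions balance = -((-924.3) + 74.5 + 1285.8) = -436.0
An accumulation of reserves is recorded as a debit (negative entry), so the change in the stock of reserves is the negative of that balance.
Change in official reserves = -(-436.0) = 436.0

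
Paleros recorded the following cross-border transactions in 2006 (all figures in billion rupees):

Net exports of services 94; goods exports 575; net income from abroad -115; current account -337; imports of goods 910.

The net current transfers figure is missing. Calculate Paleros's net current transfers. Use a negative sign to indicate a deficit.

19

Current account = goods balance + services balance + net primary income + net secondary income
Sum of the known components = -356
Net current transfers = CA - (known components) = -337 - (-356) = 19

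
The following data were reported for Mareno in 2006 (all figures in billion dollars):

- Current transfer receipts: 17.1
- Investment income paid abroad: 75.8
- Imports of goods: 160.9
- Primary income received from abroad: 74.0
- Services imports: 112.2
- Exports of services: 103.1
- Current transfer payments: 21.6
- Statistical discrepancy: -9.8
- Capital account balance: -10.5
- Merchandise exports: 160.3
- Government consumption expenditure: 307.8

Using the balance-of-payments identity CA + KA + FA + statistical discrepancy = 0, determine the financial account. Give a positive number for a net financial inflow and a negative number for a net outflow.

Goods balance = 160.3 - 160.9 = -0.6
Services balance = 103.1 - 112.2 = -9.1
Trade balance (goods + services) = -0.6 + (-9.1) = -9.7
Net primary income = 74.0 - 75.8 = -1.8
Net secondary income = 17.1 - 21.6 = -4.5
Current account = -9.7 + (-1.8) + (-4.5) = -16.0
Financial account = -(-16.0 + (-10.5) + (-9.8)) = 36.3

36.3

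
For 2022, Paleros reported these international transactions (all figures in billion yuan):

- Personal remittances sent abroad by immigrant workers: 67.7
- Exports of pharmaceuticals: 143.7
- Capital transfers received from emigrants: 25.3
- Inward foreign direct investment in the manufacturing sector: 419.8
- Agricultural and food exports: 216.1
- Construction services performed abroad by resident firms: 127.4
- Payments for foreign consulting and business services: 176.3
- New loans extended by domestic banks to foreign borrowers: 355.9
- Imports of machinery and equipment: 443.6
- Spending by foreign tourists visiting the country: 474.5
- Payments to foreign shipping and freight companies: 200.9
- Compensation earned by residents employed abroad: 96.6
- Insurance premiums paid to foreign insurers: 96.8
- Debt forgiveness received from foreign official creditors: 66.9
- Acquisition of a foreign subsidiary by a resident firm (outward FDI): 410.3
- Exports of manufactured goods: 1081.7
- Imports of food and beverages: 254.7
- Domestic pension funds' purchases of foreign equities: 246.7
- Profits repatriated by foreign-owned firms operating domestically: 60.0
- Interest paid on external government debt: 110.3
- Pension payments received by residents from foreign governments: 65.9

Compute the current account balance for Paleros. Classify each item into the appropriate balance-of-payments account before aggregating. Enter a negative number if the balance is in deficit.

Goods: 1081.7 - 443.6 + 216.1 + 143.7 - 254.7 = 743.2
Services: -96.8 - 176.3 + 474.5 + 127.4 - 200.9 = 127.9
Primary income: -110.3 + 96.6 - 60.0 = -73.7
Secondary income: -67.7 + 65.9 = -1.8
Current account = 743.2 + 127.9 + (-73.7) + (-1.8) = 795.6
(Excluded from the current account — capital account: capital transfers received from emigrants 25.3, debt forgiveness received from foreign official creditors 66.9; financial account: inward foreign direct investment in the manufacturing sector 419.8, new loans extended by domestic banks to foreign borrowers 355.9, acquisition of a foreign subsidiary by a resident firm (outward FDI) 410.3, domestic pension funds' purchases of foreign equities 246.7.)

795.6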